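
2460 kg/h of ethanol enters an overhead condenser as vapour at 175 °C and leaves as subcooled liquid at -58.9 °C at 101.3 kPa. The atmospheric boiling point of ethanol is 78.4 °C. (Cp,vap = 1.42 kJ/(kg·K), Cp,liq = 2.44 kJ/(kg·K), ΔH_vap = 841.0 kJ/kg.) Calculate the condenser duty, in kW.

vapour 175→78.4 °C: -137.17 kJ/kg
condensation at 78.4 °C: -841 kJ/kg
liquid 78.4→-58.9 °C: -335.01 kJ/kg
Δh = -137.17 + -841 + -335.01 = -1313.2 kJ/kg
Q = ṁ·Δh = 2460 kg/h × -1313.2 kJ/kg = -3.2304e+06 kJ/h
|Q| = 897.34 kW

Q_c = 897 kW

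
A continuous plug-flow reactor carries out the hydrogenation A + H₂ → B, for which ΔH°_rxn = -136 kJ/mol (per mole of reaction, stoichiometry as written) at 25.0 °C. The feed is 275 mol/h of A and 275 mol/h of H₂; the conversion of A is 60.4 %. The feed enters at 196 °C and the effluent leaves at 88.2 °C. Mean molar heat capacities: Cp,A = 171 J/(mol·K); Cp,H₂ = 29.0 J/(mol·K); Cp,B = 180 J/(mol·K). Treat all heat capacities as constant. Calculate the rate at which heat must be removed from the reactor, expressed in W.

Extent of reaction ξ = 0.604 × 275 = 166.1 mol/h
Reaction term: ξ·ΔH°_rxn = 166.1 × -136 = -22590 kJ/h
Sensible, feed 196→25 °C: -9405 kJ/h
Outlet flows (mol/h): A 108.9, H₂ 108.9, B 166.1
Sensible, products 25→88.2 °C: 3266 kJ/h
Q = ΔH = -28729 kJ/h = -7.9802 kW
Heat removed = 7980.2 W

Q_out = 7980 W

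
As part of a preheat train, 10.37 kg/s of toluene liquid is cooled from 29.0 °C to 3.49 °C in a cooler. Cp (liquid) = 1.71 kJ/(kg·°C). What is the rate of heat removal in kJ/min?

Q_c = 27100 kJ/min

Q = ṁ·Cp·ΔT = 10.37 × 1.71 × (3.49 − 29.0) = -452.36 kJ/s
Cooling duty = 27142 kJ/min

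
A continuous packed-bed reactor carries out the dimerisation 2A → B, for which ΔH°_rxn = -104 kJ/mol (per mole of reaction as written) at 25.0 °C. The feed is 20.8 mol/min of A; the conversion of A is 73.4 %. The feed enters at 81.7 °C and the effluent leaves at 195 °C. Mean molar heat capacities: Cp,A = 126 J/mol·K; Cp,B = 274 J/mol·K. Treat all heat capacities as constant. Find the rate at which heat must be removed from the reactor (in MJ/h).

Extent of reaction ξ = 0.734 × 20.8 / 2 = 7.6336 mol/min
Reaction term: ξ·ΔH°_rxn = 7.6336 × -104 = -793.89 kJ/min
Sensible, feed 81.7→25 °C: -148.6 kJ/min
Outlet flows (mol/min): A 5.5328, B 7.6336
Sensible, products 25→195 °C: 474.09 kJ/min
Q = ΔH = -468.41 kJ/min = -7.8068 kW
Heat removed = 28.104 MJ/h

Q_out = 28.1 MJ/h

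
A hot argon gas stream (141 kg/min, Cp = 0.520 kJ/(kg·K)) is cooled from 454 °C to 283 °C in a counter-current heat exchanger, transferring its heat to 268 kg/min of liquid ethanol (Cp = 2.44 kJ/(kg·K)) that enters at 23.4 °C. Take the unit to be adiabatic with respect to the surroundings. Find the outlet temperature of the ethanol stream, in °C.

Heat released by hot stream: Q = 141 × 0.520 × (454 − 283) = 12538 kJ/min
Energy balance on cold side (adiabatic exchanger): Q = ṁ_c·Cp_c·(T_c,out − T_c,in)
T_c,out = 23.4 + 12538/(268 × 2.44) = 42.573 °C

T_c,out = 42.6 °C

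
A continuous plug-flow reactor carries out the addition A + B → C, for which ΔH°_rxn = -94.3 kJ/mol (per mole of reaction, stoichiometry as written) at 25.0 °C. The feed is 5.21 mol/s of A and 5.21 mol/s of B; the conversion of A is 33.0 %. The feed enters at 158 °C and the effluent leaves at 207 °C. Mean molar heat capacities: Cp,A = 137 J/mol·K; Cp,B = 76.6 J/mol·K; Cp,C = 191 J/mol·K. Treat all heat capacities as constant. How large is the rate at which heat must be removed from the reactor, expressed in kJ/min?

Q_out = 6880 kJ/min

Extent of reaction ξ = 0.330 × 5.21 = 1.7193 mol/s
Reaction term: ξ·ΔH°_rxn = 1.7193 × -94.3 = -162.13 kJ/s
Sensible, feed 158→25 °C: -148.01 kJ/s
Outlet flows (mol/s): A 3.4907, B 3.4907, C 1.7193
Sensible, products 25→207 °C: 195.47 kJ/s
Q = ΔH = -114.67 kJ/s = -114.67 kW
Heat removed = 6880.3 kJ/min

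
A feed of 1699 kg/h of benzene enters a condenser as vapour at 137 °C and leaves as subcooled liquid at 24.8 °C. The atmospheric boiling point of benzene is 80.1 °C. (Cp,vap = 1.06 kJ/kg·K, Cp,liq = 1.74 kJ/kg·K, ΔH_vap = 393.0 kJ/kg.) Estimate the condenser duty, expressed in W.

Q_c = 259000 W

vapour 137→80.1 °C: -60.314 kJ/kg
condensation at 80.1 °C: -393 kJ/kg
liquid 80.1→24.8 °C: -96.222 kJ/kg
Δh = -60.314 + -393 + -96.222 = -549.54 kJ/kg
Q = ṁ·Δh = 1699 kg/h × -549.54 kJ/kg = -933660 kJ/h
|Q| = 259.35 kW = 259350 W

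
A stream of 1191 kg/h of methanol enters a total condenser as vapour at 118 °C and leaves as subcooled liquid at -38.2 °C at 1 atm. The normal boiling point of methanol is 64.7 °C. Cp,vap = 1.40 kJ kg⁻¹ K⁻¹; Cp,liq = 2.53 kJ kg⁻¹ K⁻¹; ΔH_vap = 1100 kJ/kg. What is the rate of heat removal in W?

vapour 118→64.7 °C: -74.62 kJ/kg
condensation at 64.7 °C: -1100 kJ/kg
liquid 64.7→-38.2 °C: -260.34 kJ/kg
Δh = -74.62 + -1100 + -260.34 = -1435 kJ/kg
Q = ṁ·Δh = 1191 kg/h × -1435 kJ/kg = -1.709e+06 kJ/h
|Q| = 474.73 kW = 474730 W

Q_c = 475000 W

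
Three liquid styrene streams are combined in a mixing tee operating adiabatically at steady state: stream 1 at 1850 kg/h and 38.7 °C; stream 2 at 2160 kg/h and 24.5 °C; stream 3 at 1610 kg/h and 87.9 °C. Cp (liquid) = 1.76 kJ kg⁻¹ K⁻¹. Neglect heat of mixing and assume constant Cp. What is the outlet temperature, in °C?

Adiabatic, steady state ⇒ Σ ṁᵢCp,ᵢ(T_out − Tᵢ) = 0
Σ ṁᵢCp,ᵢTᵢ = 1850×1.76×38.7 + 2160×1.76×24.5 + 1610×1.76×87.9 = 468220
Σ ṁᵢCp,ᵢ = 1850×1.76 + 2160×1.76 + 1610×1.76 = 9891.2
T_out = 468220 / 9891.2 = 47.337 °C

T_out = 47.3 °C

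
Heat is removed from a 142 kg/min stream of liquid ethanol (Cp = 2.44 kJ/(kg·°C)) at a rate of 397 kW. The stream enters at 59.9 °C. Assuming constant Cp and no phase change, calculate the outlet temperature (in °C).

Q = 397 kW = 23820 kJ/min
ΔT = Q/(ṁ·Cp) = 23820/(142×2.44) = 68.749 K
T_out = 59.9 − 68.749 = -8.8486 °C

T_out = -8.85 °C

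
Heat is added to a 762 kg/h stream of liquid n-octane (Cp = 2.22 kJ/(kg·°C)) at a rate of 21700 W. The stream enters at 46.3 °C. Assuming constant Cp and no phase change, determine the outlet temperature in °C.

T_out = 92.5 °C

Q = 21700 W = 78120 kJ/h
ΔT = Q/(ṁ·Cp) = 78120/(762×2.22) = 46.18 K
T_out = 46.3 + 46.18 = 92.48 °C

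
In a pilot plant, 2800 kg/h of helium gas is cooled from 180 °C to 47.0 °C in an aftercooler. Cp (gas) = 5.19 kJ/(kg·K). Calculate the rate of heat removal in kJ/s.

Q = ṁ·Cp·ΔT = 2800 × 5.19 × (47.0 − 180) = -1.9328e+06 kJ/h
Converting: 1.9328e+06 / 3600 s = 536.88 kW

Q_c = 537 kJ/s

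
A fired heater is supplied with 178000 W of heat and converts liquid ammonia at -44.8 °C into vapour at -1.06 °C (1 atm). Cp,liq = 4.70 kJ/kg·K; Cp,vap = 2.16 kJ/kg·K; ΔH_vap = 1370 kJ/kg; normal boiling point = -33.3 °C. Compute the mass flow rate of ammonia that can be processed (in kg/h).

ṁ = 429 kg/h

Δh = 4.70×(-33.3−-44.8) + 1370 + 2.16×(-1.06−-33.3) = 1493.7 kJ/kg
Q = 178000 W = 178 kJ/s = 640800 kJ/h
ṁ = Q/Δh = 640800 / 1493.7 = 429.01 kg/h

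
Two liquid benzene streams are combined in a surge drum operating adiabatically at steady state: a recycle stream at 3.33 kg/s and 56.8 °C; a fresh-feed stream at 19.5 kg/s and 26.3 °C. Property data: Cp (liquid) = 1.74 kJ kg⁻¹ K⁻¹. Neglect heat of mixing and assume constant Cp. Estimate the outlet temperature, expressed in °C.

Energy balance with Q = 0: Σ ṁᵢCp,ᵢ(T_out − Tᵢ) = 0
T_out = Σ ṁᵢCp,ᵢTᵢ / Σ ṁᵢCp,ᵢ
      = 1221.5 / 39.724 = 30.749 °C

T_out = 30.7 °C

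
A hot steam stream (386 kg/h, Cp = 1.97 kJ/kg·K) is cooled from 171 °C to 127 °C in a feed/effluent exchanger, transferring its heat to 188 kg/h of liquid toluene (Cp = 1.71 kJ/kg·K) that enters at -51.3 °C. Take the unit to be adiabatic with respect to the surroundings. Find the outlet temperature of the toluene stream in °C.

T_c,out = 52.8 °C

Heat released by hot stream: Q = 386 × 1.97 × (171 − 127) = 33458 kJ/h
Energy balance on cold side (adiabatic exchanger): Q = ṁ_c·Cp_c·(T_c,out − T_c,in)
T_c,out = -51.3 + 33458/(188 × 1.71) = 52.776 °C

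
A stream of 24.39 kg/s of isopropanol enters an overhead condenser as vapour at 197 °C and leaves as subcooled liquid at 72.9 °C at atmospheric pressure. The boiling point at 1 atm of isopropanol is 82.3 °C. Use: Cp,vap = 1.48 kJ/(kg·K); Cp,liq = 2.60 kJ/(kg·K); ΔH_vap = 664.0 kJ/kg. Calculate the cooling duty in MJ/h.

Q_c = 75400 MJ/h

vapour 197→82.3 °C: -169.76 kJ/kg
condensation at 82.3 °C: -664 kJ/kg
liquid 82.3→72.9 °C: -24.44 kJ/kg
Δh = -169.76 + -664 + -24.44 = -858.2 kJ/kg
Q = ṁ·Δh = 24.39 kg/s × -858.2 kJ/kg = -20931 kJ/s
|Q| = 20931 kW = 75353 MJ/h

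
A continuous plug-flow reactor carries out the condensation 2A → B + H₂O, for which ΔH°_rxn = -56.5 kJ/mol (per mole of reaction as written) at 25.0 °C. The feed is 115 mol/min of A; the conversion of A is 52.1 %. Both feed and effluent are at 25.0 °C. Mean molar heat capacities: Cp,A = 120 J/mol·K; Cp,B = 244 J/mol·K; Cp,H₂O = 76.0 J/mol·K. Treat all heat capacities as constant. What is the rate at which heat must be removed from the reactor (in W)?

Q_out = 28200 W

Extent of reaction ξ = 0.521 × 115 / 2 = 29.957 mol/min
Reaction term: ξ·ΔH°_rxn = 29.957 × -56.5 = -1692.6 kJ/min
Q = ΔH = -1692.6 kJ/min = -28.21 kW
Heat removed = 28210 W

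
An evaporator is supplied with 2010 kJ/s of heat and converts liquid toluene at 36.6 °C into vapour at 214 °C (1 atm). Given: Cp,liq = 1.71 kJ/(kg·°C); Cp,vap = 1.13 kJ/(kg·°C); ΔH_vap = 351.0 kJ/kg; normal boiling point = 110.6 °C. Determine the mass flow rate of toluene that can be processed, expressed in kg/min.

Δh = 1.71×(110.6−36.6) + 351.0 + 1.13×(214−110.6) = 594.38 kJ/kg
Q = 2010 kJ/s = 2010 kJ/s = 120600 kJ/min
ṁ = Q/Δh = 120600 / 594.38 = 202.9 kg/min

ṁ = 203 kg/min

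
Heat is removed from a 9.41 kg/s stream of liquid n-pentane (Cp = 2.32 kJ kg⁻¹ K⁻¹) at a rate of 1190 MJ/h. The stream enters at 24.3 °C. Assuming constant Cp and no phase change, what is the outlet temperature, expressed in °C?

Q = 1190 MJ/h = 330.56 kJ/s
ΔT = Q/(ṁ·Cp) = 330.56/(9.41×2.32) = 15.141 K
T_out = 24.3 − 15.141 = 9.1586 °C

T_out = 9.16 °C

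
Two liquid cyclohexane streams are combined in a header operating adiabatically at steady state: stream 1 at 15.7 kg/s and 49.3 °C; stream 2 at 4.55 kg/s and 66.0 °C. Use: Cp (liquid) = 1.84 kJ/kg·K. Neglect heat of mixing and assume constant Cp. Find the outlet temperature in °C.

Adiabatic, steady state ⇒ Σ ṁᵢCp,ᵢ(T_out − Tᵢ) = 0
T_out = Σ ṁᵢCp,ᵢTᵢ / Σ ṁᵢCp,ᵢ
      = 1976.7 / 37.26 = 53.052 °C

T_out = 53.1 °C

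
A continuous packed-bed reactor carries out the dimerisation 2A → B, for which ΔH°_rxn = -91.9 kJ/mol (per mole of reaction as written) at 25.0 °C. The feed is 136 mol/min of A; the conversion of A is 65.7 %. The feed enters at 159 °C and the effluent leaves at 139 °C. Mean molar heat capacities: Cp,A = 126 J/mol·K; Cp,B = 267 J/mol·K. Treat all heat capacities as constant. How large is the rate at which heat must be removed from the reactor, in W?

Q_out = 72900 W

Extent of reaction ξ = 0.657 × 136 / 2 = 44.676 mol/min
Reaction term: ξ·ΔH°_rxn = 44.676 × -91.9 = -4105.7 kJ/min
Sensible, feed 159→25 °C: -2296.2 kJ/min
Outlet flows (mol/min): A 46.648, B 44.676
Sensible, products 25→139 °C: 2029.9 kJ/min
Q = ΔH = -4372 kJ/min = -72.867 kW
Heat removed = 72867 W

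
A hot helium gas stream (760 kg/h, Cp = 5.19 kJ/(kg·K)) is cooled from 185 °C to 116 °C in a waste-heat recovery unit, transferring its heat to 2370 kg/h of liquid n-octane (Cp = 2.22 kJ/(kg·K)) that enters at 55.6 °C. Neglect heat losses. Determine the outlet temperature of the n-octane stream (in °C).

Heat released by hot stream: Q = 760 × 5.19 × (185 − 116) = 272160 kJ/h
Energy balance on cold side (adiabatic exchanger): Q = ṁ_c·Cp_c·(T_c,out − T_c,in)
T_c,out = 55.6 + 272160/(2370 × 2.22) = 107.33 °C

T_c,out = 107 °C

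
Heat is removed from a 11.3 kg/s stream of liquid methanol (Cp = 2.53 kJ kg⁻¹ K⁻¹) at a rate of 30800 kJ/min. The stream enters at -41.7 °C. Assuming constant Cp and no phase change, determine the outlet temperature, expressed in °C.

Q = 30800 kJ/min = 513.33 kJ/s
ΔT = Q/(ṁ·Cp) = 513.33/(11.3×2.53) = 17.956 K
T_out = -41.7 − 17.956 = -59.656 °C

T_out = -59.7 °C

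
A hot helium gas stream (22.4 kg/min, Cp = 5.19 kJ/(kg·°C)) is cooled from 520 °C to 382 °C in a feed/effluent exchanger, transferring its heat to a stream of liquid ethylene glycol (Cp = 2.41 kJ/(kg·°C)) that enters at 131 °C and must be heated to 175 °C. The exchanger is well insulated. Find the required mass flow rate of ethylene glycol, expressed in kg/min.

ṁ_c = 151 kg/min

Heat released by hot stream: Q = 22.4 × 5.19 × (520 − 382) = 16043 kJ/min
Energy balance on cold side (adiabatic exchanger): Q = ṁ_c·Cp_c·(T_c,out − T_c,in)
ṁ_c = 16043 / [2.41 × (175 − 131)] = 151.3 kg/min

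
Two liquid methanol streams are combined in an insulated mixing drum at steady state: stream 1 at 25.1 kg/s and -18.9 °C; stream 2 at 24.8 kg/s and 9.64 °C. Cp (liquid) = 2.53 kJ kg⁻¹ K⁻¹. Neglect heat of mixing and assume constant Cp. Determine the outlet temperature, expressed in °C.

Energy balance with Q = 0: Σ ṁᵢCp,ᵢ(T_out − Tᵢ) = 0
Σ ṁᵢCp,ᵢTᵢ = 25.1×2.53×-18.9 + 24.8×2.53×9.64 = -595.35
Σ ṁᵢCp,ᵢ = 25.1×2.53 + 24.8×2.53 = 126.25
T_out = -595.35 / 126.25 = -4.7158 °C

T_out = -4.72 °C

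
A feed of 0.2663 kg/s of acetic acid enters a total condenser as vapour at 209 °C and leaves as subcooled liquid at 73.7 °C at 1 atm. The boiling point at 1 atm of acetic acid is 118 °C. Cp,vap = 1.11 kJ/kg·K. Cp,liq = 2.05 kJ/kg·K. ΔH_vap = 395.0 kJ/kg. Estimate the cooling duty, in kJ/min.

vapour 209→118 °C: -101.01 kJ/kg
condensation at 118 °C: -395 kJ/kg
liquid 118→73.7 °C: -90.815 kJ/kg
Δh = -101.01 + -395 + -90.815 = -586.83 kJ/kg
Q = ṁ·Δh = 0.2663 kg/s × -586.83 kJ/kg = -156.27 kJ/s
|Q| = 156.27 kW = 9376.3 kJ/min

Q_c = 9380 kJ/min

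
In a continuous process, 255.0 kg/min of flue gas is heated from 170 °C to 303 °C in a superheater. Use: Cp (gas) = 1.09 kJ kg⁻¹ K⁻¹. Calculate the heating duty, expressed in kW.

Q = 616 kW

Q = ṁ·Cp·ΔT = 255.0 × 1.09 × (303 − 170) = 36967 kJ/min
Converting: 36967 / 60 s = 616.12 kW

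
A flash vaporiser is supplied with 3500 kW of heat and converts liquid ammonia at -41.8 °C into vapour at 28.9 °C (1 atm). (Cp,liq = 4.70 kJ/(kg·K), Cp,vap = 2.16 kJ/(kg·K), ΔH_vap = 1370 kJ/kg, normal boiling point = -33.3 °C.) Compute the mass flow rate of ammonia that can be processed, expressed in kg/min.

Δh = 4.70×(-33.3−-41.8) + 1370 + 2.16×(28.9−-33.3) = 1544.3 kJ/kg
Q = 3500 kW = 3500 kJ/s = 210000 kJ/min
ṁ = Q/Δh = 210000 / 1544.3 = 135.98 kg/min

ṁ = 136 kg/min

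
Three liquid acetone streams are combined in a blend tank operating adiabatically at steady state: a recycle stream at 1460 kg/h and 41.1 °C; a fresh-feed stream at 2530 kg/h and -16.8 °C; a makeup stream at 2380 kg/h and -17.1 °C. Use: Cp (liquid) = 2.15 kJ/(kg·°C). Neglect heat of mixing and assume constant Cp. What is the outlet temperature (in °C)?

Adiabatic, steady state ⇒ Σ ṁᵢCp,ᵢ(T_out − Tᵢ) = 0
Σ ṁᵢCp,ᵢTᵢ = 1460×2.15×41.1 + 2530×2.15×-16.8 + 2380×2.15×-17.1 = -49871
Σ ṁᵢCp,ᵢ = 1460×2.15 + 2530×2.15 + 2380×2.15 = 13696
T_out = -49871 / 13696 = -3.6414 °C

T_out = -3.64 °C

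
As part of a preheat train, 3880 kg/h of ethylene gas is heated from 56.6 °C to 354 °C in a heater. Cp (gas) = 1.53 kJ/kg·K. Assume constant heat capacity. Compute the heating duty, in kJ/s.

Q = ṁ·Cp·ΔT = 3880 × 1.53 × (354 − 56.6) = 1.7655e+06 kJ/h
Converting: 1.7655e+06 / 3600 s = 490.41 kW

Q = 490 kJ/s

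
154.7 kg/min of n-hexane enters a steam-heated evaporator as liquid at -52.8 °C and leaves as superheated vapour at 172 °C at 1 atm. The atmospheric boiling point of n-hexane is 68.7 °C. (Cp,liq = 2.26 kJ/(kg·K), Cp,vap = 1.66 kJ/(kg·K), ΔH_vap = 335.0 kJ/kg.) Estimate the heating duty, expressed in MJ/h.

Q = 7250 MJ/h

liquid -52.8→68.7 °C: 274.59 kJ/kg
vaporisation at 68.7 °C: 335 kJ/kg
vapour 68.7→172 °C: 171.48 kJ/kg
Δh = 274.59 + 335 + 171.48 = 781.07 kJ/kg
Q = ṁ·Δh = 154.7 kg/min × 781.07 kJ/kg = 120830 kJ/min
|Q| = 2013.9 kW = 7249.9 MJ/h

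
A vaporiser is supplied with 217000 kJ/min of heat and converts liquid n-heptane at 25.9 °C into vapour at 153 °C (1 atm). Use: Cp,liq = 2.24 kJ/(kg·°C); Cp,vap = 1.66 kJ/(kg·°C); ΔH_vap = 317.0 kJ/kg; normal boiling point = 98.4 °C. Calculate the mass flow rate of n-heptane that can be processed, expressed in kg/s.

Δh = 2.24×(98.4−25.9) + 317.0 + 1.66×(153−98.4) = 570.04 kJ/kg
Q = 217000 kJ/min = 3616.7 kJ/s = 3616.7 kJ/s
ṁ = Q/Δh = 3616.7 / 570.04 = 6.3446 kg/s

ṁ = 6.34 kg/s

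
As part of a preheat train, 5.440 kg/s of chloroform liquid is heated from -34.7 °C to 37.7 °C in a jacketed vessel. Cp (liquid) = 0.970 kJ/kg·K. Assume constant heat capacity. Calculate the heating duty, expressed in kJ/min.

Q = ṁ·Cp·ΔT = 5.440 × 0.970 × (37.7 − -34.7) = 382.04 kJ/s
Heating duty = 22922 kJ/min

Q = 22900 kJ/min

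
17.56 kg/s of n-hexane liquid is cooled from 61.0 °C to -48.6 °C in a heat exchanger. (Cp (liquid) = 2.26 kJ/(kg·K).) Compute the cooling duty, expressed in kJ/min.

Q_c = 261000 kJ/min

Q = ṁ·Cp·ΔT = 17.56 × 2.26 × (-48.6 − 61.0) = -4349.5 kJ/s
Cooling duty = 260970 kJ/min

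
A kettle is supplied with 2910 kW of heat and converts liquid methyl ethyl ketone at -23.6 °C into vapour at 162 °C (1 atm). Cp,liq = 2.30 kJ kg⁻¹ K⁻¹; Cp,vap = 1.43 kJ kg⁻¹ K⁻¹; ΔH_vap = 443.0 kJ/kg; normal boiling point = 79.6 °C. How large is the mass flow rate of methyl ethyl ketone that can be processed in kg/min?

Δh = 2.30×(79.6−-23.6) + 443.0 + 1.43×(162−79.6) = 798.19 kJ/kg
Q = 2910 kW = 2910 kJ/s = 174600 kJ/min
ṁ = Q/Δh = 174600 / 798.19 = 218.74 kg/min

ṁ = 219 kg/min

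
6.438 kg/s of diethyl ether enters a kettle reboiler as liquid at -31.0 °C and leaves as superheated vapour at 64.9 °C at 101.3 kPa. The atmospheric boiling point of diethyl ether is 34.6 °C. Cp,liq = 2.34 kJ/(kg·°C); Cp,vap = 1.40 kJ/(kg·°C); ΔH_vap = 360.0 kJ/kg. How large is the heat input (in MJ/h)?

Q = 12900 MJ/h

liquid -31.0→34.6 °C: 153.5 kJ/kg
vaporisation at 34.6 °C: 360 kJ/kg
vapour 34.6→64.9 °C: 42.42 kJ/kg
Δh = 153.5 + 360 + 42.42 = 555.92 kJ/kg
Q = ṁ·Δh = 6.438 kg/s × 555.92 kJ/kg = 3579 kJ/s
|Q| = 3579 kW = 12885 MJ/h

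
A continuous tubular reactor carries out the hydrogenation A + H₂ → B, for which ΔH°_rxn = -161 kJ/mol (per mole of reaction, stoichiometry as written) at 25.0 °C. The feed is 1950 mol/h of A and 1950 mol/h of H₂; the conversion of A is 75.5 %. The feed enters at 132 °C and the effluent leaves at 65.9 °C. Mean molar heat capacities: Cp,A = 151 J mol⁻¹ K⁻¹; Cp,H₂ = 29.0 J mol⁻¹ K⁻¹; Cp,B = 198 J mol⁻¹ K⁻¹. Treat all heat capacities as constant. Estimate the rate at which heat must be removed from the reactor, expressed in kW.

Extent of reaction ξ = 0.755 × 1950 = 1472.2 mol/h
Reaction term: ξ·ΔH°_rxn = 1472.2 × -161 = -237030 kJ/h
Sensible, feed 132→25 °C: -37557 kJ/h
Outlet flows (mol/h): A 477.75, H₂ 477.75, B 1472.2
Sensible, products 25→65.9 °C: 15440 kJ/h
Q = ΔH = -259150 kJ/h = -71.986 kW
Heat removed = 71.986 kW

Q_out = 72.0 kW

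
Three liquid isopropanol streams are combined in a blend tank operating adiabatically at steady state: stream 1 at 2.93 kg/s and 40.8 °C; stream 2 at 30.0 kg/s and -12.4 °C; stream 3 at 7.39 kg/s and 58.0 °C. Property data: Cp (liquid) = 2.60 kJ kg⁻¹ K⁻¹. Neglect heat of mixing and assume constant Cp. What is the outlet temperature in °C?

T_out = 4.37 °C

Adiabatic, steady state ⇒ Σ ṁᵢCp,ᵢ(T_out − Tᵢ) = 0
T_out = Σ ṁᵢCp,ᵢTᵢ / Σ ṁᵢCp,ᵢ
      = 458.03 / 104.83 = 4.3691 °C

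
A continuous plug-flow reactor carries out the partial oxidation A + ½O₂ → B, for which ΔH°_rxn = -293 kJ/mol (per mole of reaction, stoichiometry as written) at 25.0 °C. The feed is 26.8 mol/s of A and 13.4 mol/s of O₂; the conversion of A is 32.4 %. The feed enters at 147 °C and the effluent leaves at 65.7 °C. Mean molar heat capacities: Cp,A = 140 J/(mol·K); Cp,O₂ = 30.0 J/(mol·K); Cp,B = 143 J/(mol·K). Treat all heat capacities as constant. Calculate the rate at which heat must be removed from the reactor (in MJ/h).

Q_out = 10400 MJ/h

Extent of reaction ξ = 0.324 × 26.8 = 8.6832 mol/s
Reaction term: ξ·ΔH°_rxn = 8.6832 × -293 = -2544.2 kJ/s
Sensible, feed 147→25 °C: -506.79 kJ/s
Outlet flows (mol/s): A 18.117, O₂ 9.0584, B 8.6832
Sensible, products 25→65.7 °C: 164.83 kJ/s
Q = ΔH = -2886.1 kJ/s = -2886.1 kW
Heat removed = 10390 MJ/h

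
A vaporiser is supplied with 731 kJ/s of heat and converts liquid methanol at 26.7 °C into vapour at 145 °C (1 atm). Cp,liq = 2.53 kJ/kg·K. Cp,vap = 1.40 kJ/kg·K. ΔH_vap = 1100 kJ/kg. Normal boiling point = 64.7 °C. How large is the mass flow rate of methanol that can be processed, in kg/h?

ṁ = 2010 kg/h

Δh = 2.53×(64.7−26.7) + 1100 + 1.40×(145−64.7) = 1308.6 kJ/kg
Q = 731 kJ/s = 731 kJ/s = 2.6316e+06 kJ/h
ṁ = Q/Δh = 2.6316e+06 / 1308.6 = 2011.1 kg/h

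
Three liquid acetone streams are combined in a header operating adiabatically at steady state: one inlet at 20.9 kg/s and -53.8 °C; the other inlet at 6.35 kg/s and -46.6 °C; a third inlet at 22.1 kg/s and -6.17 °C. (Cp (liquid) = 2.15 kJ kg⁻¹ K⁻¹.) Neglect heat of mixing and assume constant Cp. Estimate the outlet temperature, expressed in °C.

T_out = -31.5 °C

Adiabatic, steady state ⇒ Σ ṁᵢCp,ᵢ(T_out − Tᵢ) = 0
Σ ṁᵢCp,ᵢTᵢ = 20.9×2.15×-53.8 + 6.35×2.15×-46.6 + 22.1×2.15×-6.17 = -3346.9
Σ ṁᵢCp,ᵢ = 20.9×2.15 + 6.35×2.15 + 22.1×2.15 = 106.1
T_out = -3346.9 / 106.1 = -31.544 °C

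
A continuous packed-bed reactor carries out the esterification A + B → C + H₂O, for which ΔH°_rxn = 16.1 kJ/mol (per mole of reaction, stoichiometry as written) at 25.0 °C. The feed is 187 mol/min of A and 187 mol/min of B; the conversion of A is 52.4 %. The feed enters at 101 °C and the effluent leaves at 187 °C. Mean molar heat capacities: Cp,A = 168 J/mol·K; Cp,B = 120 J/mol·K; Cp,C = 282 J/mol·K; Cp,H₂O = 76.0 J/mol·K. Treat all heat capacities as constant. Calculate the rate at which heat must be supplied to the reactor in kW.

Extent of reaction ξ = 0.524 × 187 = 97.988 mol/min
Reaction term: ξ·ΔH°_rxn = 97.988 × 16.1 = 1577.6 kJ/min
Sensible, feed 101→25 °C: -4093.1 kJ/min
Outlet flows (mol/min): A 89.012, B 89.012, C 97.988, H₂O 97.988
Sensible, products 25→187 °C: 9835.9 kJ/min
Q = ΔH = 7320.4 kJ/min = 122.01 kW
Heat supplied = 122.01 kW

Q_in = 122 kW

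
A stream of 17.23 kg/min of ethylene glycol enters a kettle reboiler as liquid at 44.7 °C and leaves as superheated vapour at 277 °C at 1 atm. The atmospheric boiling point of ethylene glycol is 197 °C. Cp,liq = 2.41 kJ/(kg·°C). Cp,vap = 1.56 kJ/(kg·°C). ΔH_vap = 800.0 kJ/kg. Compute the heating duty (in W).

Q = 371000 W

liquid 44.7→197 °C: 367.04 kJ/kg
vaporisation at 197 °C: 800 kJ/kg
vapour 197→277 °C: 124.8 kJ/kg
Δh = 367.04 + 800 + 124.8 = 1291.8 kJ/kg
Q = ṁ·Δh = 17.23 kg/min × 1291.8 kJ/kg = 22258 kJ/min
|Q| = 370.97 kW = 370970 W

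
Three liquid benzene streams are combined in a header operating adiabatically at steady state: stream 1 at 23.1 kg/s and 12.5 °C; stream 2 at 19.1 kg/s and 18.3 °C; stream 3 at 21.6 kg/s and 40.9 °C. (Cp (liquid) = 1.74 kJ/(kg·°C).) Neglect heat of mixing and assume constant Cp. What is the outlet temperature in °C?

T_out = 23.9 °C

No heat crosses the boundary, so H_out = H_in.
T_out = Σ ṁᵢCp,ᵢTᵢ / Σ ṁᵢCp,ᵢ
      = 2647.8 / 111.01 = 23.851 °C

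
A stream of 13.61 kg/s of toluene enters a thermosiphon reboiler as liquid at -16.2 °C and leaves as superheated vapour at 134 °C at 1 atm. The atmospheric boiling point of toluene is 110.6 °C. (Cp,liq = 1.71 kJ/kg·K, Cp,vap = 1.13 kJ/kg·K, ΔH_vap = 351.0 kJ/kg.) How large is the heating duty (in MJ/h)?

Q = 29100 MJ/h

liquid -16.2→110.6 °C: 216.83 kJ/kg
vaporisation at 110.6 °C: 351 kJ/kg
vapour 110.6→134 °C: 26.442 kJ/kg
Δh = 216.83 + 351 + 26.442 = 594.27 kJ/kg
Q = ṁ·Δh = 13.61 kg/s × 594.27 kJ/kg = 8088 kJ/s
|Q| = 8088 kW = 29117 MJ/h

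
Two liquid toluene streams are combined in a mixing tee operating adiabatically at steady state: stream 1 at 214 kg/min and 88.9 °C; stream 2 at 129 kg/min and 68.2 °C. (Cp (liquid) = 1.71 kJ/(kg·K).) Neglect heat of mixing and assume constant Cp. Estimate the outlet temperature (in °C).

No heat crosses the boundary, so H_out = H_in.
Σ ṁᵢCp,ᵢTᵢ = 214×1.71×88.9 + 129×1.71×68.2 = 47576
Σ ṁᵢCp,ᵢ = 214×1.71 + 129×1.71 = 586.53
T_out = 47576 / 586.53 = 81.115 °C

T_out = 81.1 °C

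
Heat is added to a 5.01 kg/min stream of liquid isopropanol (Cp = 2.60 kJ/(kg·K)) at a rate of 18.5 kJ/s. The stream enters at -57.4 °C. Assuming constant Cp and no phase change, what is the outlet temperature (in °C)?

T_out = 27.8 °C

Q = 18.5 kJ/s = 1110 kJ/min
ΔT = Q/(ṁ·Cp) = 1110/(5.01×2.60) = 85.214 K
T_out = -57.4 + 85.214 = 27.814 °C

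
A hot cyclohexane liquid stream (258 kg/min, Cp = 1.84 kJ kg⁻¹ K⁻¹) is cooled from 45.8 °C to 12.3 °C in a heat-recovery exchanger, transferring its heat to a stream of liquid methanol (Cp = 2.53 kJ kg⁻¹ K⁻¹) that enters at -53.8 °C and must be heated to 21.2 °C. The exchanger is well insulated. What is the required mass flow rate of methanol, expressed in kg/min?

ṁ_c = 83.8 kg/min

Heat released by hot stream: Q = 258 × 1.84 × (45.8 − 12.3) = 15903 kJ/min
Energy balance on cold side (adiabatic exchanger): Q = ṁ_c·Cp_c·(T_c,out − T_c,in)
ṁ_c = 15903 / [2.53 × (21.2 − -53.8)] = 83.811 kg/min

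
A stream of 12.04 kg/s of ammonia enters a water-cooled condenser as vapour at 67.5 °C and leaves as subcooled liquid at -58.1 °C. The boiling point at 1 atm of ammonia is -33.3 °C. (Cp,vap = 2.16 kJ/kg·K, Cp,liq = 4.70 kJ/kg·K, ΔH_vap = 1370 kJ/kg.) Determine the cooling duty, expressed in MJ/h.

Q_c = 73900 MJ/h

vapour 67.5→-33.3 °C: -217.73 kJ/kg
condensation at -33.3 °C: -1370 kJ/kg
liquid -33.3→-58.1 °C: -116.56 kJ/kg
Δh = -217.73 + -1370 + -116.56 = -1704.3 kJ/kg
Q = ṁ·Δh = 12.04 kg/s × -1704.3 kJ/kg = -20520 kJ/s
|Q| = 20520 kW = 73871 MJ/h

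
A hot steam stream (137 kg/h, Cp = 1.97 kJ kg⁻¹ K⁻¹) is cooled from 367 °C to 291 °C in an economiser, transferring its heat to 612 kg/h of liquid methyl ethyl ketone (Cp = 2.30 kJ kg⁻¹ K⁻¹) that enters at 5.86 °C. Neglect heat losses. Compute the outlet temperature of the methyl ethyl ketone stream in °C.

Heat released by hot stream: Q = 137 × 1.97 × (367 − 291) = 20512 kJ/h
Energy balance on cold side (adiabatic exchanger): Q = ṁ_c·Cp_c·(T_c,out − T_c,in)
T_c,out = 5.86 + 20512/(612 × 2.30) = 20.432 °C

T_c,out = 20.4 °C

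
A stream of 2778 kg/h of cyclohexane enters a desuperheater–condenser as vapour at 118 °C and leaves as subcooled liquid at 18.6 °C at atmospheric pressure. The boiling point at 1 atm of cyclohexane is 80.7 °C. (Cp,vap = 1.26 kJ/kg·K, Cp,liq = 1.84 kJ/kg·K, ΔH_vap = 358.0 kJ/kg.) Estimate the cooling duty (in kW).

vapour 118→80.7 °C: -46.998 kJ/kg
condensation at 80.7 °C: -358 kJ/kg
liquid 80.7→18.6 °C: -114.26 kJ/kg
Δh = -46.998 + -358 + -114.26 = -519.26 kJ/kg
Q = ṁ·Δh = 2778 kg/h × -519.26 kJ/kg = -1.4425e+06 kJ/h
|Q| = 400.7 kW

Q_c = 401 kW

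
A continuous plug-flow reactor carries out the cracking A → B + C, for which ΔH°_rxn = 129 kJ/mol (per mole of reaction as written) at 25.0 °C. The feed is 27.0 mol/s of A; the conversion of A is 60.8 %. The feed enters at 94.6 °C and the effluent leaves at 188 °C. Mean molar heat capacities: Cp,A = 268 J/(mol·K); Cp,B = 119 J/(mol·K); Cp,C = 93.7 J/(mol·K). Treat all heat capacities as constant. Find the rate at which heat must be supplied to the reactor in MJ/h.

Q_in = 9520 MJ/h

Extent of reaction ξ = 0.608 × 27.0 = 16.416 mol/s
Reaction term: ξ·ΔH°_rxn = 16.416 × 129 = 2117.7 kJ/s
Sensible, feed 94.6→25 °C: -503.63 kJ/s
Outlet flows (mol/s): A 10.584, B 16.416, C 16.416
Sensible, products 25→188 °C: 1031.5 kJ/s
Q = ΔH = 2645.5 kJ/s = 2645.5 kW
Heat supplied = 9523.9 MJ/h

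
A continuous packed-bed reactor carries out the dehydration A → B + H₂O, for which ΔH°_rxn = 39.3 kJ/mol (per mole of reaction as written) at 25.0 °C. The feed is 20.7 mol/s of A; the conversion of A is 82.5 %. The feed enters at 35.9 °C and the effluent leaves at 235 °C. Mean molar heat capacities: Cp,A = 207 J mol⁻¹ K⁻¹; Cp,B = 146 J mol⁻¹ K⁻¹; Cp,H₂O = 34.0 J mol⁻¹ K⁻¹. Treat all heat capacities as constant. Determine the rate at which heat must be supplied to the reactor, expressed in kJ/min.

Extent of reaction ξ = 0.825 × 20.7 = 17.077 mol/s
Reaction term: ξ·ΔH°_rxn = 17.077 × 39.3 = 671.15 kJ/s
Sensible, feed 35.9→25 °C: -46.705 kJ/s
Outlet flows (mol/s): A 3.6225, B 17.077, H₂O 17.077
Sensible, products 25→235 °C: 803 kJ/s
Q = ΔH = 1427.4 kJ/s = 1427.4 kW
Heat supplied = 85646 kJ/min

Q_in = 85600 kJ/min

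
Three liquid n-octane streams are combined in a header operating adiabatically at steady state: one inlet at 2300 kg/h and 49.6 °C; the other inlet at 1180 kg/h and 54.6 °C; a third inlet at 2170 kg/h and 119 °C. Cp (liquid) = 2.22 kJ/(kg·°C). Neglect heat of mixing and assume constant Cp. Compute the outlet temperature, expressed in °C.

T_out = 77.3 °C

No heat crosses the boundary, so H_out = H_in.
T_out = Σ ṁᵢCp,ᵢTᵢ / Σ ṁᵢCp,ᵢ
      = 969560 / 12543 = 77.299 °C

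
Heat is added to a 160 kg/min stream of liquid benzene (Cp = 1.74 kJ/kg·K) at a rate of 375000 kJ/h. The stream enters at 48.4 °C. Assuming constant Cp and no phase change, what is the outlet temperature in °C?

Q = 375000 kJ/h = 6250 kJ/min
ΔT = Q/(ṁ·Cp) = 6250/(160×1.74) = 22.45 K
T_out = 48.4 + 22.45 = 70.85 °C

T_out = 70.8 °C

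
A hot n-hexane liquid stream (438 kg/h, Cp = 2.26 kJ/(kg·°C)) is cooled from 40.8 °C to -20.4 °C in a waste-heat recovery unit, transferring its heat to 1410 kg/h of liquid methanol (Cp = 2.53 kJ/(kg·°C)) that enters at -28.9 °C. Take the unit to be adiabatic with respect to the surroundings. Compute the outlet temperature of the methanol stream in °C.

Heat released by hot stream: Q = 438 × 2.26 × (40.8 − -20.4) = 60581 kJ/h
Energy balance on cold side (adiabatic exchanger): Q = ṁ_c·Cp_c·(T_c,out − T_c,in)
T_c,out = -28.9 + 60581/(1410 × 2.53) = -11.918 °C

T_c,out = -11.9 °C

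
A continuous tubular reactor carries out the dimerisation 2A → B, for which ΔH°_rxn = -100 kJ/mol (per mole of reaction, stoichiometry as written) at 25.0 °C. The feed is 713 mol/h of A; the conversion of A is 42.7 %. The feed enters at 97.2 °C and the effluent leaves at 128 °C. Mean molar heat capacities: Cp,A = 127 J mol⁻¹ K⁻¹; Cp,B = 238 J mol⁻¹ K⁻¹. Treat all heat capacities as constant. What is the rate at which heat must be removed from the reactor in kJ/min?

Q_out = 211 kJ/min

Extent of reaction ξ = 0.427 × 713 / 2 = 152.23 mol/h
Reaction term: ξ·ΔH°_rxn = 152.23 × -100 = -15223 kJ/h
Sensible, feed 97.2→25 °C: -6537.8 kJ/h
Outlet flows (mol/h): A 408.55, B 152.23
Sensible, products 25→128 °C: 9075.9 kJ/h
Q = ΔH = -12684 kJ/h = -3.5235 kW
Heat removed = 211.41 kJ/min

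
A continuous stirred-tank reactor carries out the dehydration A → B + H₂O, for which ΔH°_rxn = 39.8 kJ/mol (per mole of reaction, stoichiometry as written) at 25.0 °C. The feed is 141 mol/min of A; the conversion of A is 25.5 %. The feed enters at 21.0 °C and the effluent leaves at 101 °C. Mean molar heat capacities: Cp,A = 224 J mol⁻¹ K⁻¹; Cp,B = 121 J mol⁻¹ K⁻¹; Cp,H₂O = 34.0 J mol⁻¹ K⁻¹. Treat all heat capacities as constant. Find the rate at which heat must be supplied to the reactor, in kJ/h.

Q_in = 226000 kJ/h

Extent of reaction ξ = 0.255 × 141 = 35.955 mol/min
Reaction term: ξ·ΔH°_rxn = 35.955 × 39.8 = 1431 kJ/min
Sensible, feed 21.0→25 °C: 126.34 kJ/min
Outlet flows (mol/min): A 105.05, B 35.955, H₂O 35.955
Sensible, products 25→101 °C: 2211.8 kJ/min
Q = ΔH = 3769.2 kJ/min = 62.82 kW
Heat supplied = 226150 kJ/h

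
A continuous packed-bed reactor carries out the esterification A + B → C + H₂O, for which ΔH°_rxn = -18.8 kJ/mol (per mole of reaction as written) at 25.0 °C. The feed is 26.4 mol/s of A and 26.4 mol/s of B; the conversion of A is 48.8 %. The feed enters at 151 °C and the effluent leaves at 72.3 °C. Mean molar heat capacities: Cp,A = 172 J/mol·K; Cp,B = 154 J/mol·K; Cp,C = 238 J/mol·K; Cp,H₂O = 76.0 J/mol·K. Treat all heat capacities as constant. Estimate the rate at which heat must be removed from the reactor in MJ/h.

Extent of reaction ξ = 0.488 × 26.4 = 12.883 mol/s
Reaction term: ξ·ΔH°_rxn = 12.883 × -18.8 = -242.2 kJ/s
Sensible, feed 151→25 °C: -1084.4 kJ/s
Outlet flows (mol/s): A 13.517, B 13.517, C 12.883, H₂O 12.883
Sensible, products 25→72.3 °C: 399.77 kJ/s
Q = ΔH = -926.84 kJ/s = -926.84 kW
Heat removed = 3336.6 MJ/h

Q_out = 3340 MJ/h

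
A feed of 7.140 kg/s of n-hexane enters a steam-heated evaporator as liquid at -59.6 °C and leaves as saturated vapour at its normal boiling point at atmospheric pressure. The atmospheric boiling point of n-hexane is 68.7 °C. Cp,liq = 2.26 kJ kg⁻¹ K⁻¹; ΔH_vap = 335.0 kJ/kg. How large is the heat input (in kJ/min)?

liquid -59.6→68.7 °C: 289.96 kJ/kg
vaporisation at 68.7 °C: 335 kJ/kg
Δh = 289.96 + 335 = 624.96 kJ/kg
Q = ṁ·Δh = 7.140 kg/s × 624.96 kJ/kg = 4462.2 kJ/s
|Q| = 4462.2 kW = 267730 kJ/min

Q = 268000 kJ/min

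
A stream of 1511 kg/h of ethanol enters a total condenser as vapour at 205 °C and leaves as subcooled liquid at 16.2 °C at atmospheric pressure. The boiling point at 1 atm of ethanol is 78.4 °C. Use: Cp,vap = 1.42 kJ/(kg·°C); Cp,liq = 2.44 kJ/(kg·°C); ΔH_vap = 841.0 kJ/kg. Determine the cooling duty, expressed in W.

vapour 205→78.4 °C: -179.77 kJ/kg
condensation at 78.4 °C: -841 kJ/kg
liquid 78.4→16.2 °C: -151.77 kJ/kg
Δh = -179.77 + -841 + -151.77 = -1172.5 kJ/kg
Q = ṁ·Δh = 1511 kg/h × -1172.5 kJ/kg = -1.7717e+06 kJ/h
|Q| = 492.14 kW = 492140 W

Q_c = 492000 W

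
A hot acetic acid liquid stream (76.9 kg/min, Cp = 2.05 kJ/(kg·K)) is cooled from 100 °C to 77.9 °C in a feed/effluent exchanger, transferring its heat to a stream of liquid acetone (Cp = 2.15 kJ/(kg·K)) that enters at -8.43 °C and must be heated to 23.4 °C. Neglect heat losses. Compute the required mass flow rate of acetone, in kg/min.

ṁ_c = 50.9 kg/min

Heat released by hot stream: Q = 76.9 × 2.05 × (100 − 77.9) = 3484 kJ/min
Energy balance on cold side (adiabatic exchanger): Q = ṁ_c·Cp_c·(T_c,out − T_c,in)
ṁ_c = 3484 / [2.15 × (23.4 − -8.43)] = 50.909 kg/min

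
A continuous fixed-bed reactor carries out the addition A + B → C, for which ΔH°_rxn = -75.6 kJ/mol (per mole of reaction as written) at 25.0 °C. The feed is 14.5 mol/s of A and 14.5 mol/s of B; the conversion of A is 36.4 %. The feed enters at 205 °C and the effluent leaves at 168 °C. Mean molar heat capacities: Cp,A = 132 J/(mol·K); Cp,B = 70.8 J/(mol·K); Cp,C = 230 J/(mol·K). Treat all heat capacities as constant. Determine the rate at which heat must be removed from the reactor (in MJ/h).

Extent of reaction ξ = 0.364 × 14.5 = 5.278 mol/s
Reaction term: ξ·ΔH°_rxn = 5.278 × -75.6 = -399.02 kJ/s
Sensible, feed 205→25 °C: -529.31 kJ/s
Outlet flows (mol/s): A 9.222, B 9.222, C 5.278
Sensible, products 25→168 °C: 441.04 kJ/s
Q = ΔH = -487.29 kJ/s = -487.29 kW
Heat removed = 1754.2 MJ/h

Q_out = 1750 MJ/h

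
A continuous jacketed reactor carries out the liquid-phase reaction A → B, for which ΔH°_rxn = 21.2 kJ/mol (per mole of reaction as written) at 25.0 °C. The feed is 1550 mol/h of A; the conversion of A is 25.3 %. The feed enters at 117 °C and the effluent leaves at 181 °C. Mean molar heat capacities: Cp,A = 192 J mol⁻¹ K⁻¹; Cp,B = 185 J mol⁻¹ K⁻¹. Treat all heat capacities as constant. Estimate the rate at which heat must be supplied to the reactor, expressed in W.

Extent of reaction ξ = 0.253 × 1550 = 392.15 mol/h
Reaction term: ξ·ΔH°_rxn = 392.15 × 21.2 = 8313.6 kJ/h
Sensible, feed 117→25 °C: -27379 kJ/h
Outlet flows (mol/h): A 1157.8, B 392.15
Sensible, products 25→181 °C: 45997 kJ/h
Q = ΔH = 26932 kJ/h = 7.481 kW
Heat supplied = 7481 W

Q_in = 7480 W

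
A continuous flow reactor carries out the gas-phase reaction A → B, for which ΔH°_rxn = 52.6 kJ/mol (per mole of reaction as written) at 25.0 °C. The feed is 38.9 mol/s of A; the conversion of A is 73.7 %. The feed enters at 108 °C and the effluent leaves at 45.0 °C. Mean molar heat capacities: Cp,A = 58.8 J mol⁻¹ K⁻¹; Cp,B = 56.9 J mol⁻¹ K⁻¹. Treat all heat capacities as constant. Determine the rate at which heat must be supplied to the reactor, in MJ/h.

Q_in = 4910 MJ/h

Extent of reaction ξ = 0.737 × 38.9 = 28.669 mol/s
Reaction term: ξ·ΔH°_rxn = 28.669 × 52.6 = 1508 kJ/s
Sensible, feed 108→25 °C: -189.85 kJ/s
Outlet flows (mol/s): A 10.231, B 28.669
Sensible, products 25→45.0 °C: 44.657 kJ/s
Q = ΔH = 1362.8 kJ/s = 1362.8 kW
Heat supplied = 4906.1 MJ/h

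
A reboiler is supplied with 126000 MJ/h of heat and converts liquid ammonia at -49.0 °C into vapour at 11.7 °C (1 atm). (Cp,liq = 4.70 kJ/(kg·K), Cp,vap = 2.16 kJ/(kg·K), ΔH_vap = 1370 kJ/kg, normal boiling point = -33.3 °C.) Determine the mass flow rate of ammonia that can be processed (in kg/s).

Δh = 4.70×(-33.3−-49.0) + 1370 + 2.16×(11.7−-33.3) = 1541 kJ/kg
Q = 126000 MJ/h = 35000 kJ/s = 35000 kJ/s
ṁ = Q/Δh = 35000 / 1541 = 22.713 kg/s

ṁ = 22.7 kg/s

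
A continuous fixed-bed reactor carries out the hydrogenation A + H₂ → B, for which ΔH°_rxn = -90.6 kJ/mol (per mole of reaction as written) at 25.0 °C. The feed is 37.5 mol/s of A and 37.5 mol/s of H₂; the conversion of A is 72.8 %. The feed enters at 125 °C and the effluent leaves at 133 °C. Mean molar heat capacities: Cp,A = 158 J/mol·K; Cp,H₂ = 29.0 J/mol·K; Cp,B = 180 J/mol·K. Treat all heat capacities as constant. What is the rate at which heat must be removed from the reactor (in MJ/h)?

Q_out = 8780 MJ/h

Extent of reaction ξ = 0.728 × 37.5 = 27.3 mol/s
Reaction term: ξ·ΔH°_rxn = 27.3 × -90.6 = -2473.4 kJ/s
Sensible, feed 125→25 °C: -701.25 kJ/s
Outlet flows (mol/s): A 10.2, H₂ 10.2, B 27.3
Sensible, products 25→133 °C: 736.71 kJ/s
Q = ΔH = -2437.9 kJ/s = -2437.9 kW
Heat removed = 8776.5 MJ/h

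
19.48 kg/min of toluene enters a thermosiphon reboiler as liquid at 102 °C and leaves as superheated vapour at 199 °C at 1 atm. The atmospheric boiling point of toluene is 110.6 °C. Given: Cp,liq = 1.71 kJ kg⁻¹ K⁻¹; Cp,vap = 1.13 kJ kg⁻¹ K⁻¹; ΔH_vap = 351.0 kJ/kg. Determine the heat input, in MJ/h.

liquid 102→110.6 °C: 14.706 kJ/kg
vaporisation at 110.6 °C: 351 kJ/kg
vapour 110.6→199 °C: 99.892 kJ/kg
Δh = 14.706 + 351 + 99.892 = 465.6 kJ/kg
Q = ṁ·Δh = 19.48 kg/min × 465.6 kJ/kg = 9069.8 kJ/min
|Q| = 151.16 kW = 544.19 MJ/h

Q = 544 MJ/h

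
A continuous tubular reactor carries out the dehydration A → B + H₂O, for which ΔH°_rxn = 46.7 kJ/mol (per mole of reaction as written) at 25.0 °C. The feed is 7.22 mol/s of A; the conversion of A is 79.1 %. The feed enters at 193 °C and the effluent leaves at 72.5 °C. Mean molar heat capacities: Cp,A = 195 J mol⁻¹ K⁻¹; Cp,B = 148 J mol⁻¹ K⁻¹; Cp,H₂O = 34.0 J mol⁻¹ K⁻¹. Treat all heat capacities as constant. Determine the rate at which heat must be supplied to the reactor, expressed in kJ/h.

Extent of reaction ξ = 0.791 × 7.22 = 5.711 mol/s
Reaction term: ξ·ΔH°_rxn = 5.711 × 46.7 = 266.7 kJ/s
Sensible, feed 193→25 °C: -236.53 kJ/s
Outlet flows (mol/s): A 1.509, B 5.711, H₂O 5.711
Sensible, products 25→72.5 °C: 63.349 kJ/s
Q = ΔH = 93.526 kJ/s = 93.526 kW
Heat supplied = 336690 kJ/h

Q_in = 337000 kJ/h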